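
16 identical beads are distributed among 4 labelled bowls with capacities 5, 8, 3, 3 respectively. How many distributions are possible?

By stars and bars, unrestricted non-negative solutions to x_1+…+x_4 = 16 number C(16+3,3) = 969.
Subtract solutions that violate a single cap (substitute x_i' = x_i − (cap_i+1)): x_1 ≥ 6 gives C(13,3) = 286; x_2 ≥ 9 gives C(10,3) = 120; x_3 ≥ 4 gives C(15,3) = 455; x_4 ≥ 4 gives C(15,3) = 455. Together 1316.
Add back pairs where two caps are both exceeded: 4 + 84 + 84 + 20 + 20 + 165 = 377.
Subtract triples: 0 + 0 + 10 + 0 = 10.
By inclusion–exclusion the count is 969 − 1316 + 377 − 10 = 20.

20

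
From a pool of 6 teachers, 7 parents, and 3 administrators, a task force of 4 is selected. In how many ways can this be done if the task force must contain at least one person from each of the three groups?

819

Total 4-person selections from all 16: C(16,4) = 1820.
Subtract selections that omit an entire group: no teachers → C(10,4) = 210; no parents → C(9,4) = 126; no administrators → C(13,4) = 715.
Add back selections omitting two groups (i.e. drawn from a single group): C(6,4) + C(7,4) + C(3,4) = 50.
By inclusion–exclusion: 1820 − 1051 + 50 = 819.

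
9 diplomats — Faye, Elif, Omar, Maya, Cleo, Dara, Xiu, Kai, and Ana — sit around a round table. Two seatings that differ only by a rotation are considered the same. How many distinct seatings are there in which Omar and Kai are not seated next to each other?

All circular seatings of 9 people number (8)! = 40320.
Seatings with Omar beside Kai: treat them as a block with 2 internal orders, giving 2 × (7)! = 10080.
Subtracting, 40320 − 10080 = 30240.

30240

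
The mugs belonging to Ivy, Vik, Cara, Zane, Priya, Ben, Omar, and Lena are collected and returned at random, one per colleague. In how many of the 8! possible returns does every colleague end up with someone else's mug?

Count assignments avoiding every fixed point. For any j of the 8 colleagues fixed to their own mug, the other 8−j can be arranged in (8−j)! ways.
By inclusion–exclusion this is Σ_{j=0}^{8} (−1)^j C(8,j)·(8−j)!.
Computing: 40320 − 40320 + 20160 − 6720 + 1680 − 336 + 56 − 8 + 1 = 14833.

14833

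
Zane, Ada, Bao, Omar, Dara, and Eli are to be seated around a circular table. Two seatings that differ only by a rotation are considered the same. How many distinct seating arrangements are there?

Seat Zane anywhere (absorbing the rotational symmetry), then permute the other 5: (5)! = 120.

120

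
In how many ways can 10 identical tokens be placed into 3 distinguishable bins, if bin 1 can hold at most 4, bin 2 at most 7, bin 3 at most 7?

33

Ignoring the caps, the number of non-negative solutions to x_1+…+x_3 = 10 is C(12,2) = 66.
Subtract solutions that violate a single cap (substitute x_i' = x_i − (cap_i+1)): x_1 ≥ 5 gives C(7,2) = 21; x_2 ≥ 8 gives C(4,2) = 6; x_3 ≥ 8 gives C(4,2) = 6. Together 33.
No two caps can be exceeded simultaneously, so the pair terms are all 0.
By inclusion–exclusion the count is 66 − 33 + 0 = 33.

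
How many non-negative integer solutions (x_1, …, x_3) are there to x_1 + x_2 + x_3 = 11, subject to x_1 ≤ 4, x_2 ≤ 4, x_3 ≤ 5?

6

Without the upper bounds there are C(13,2) = 78 ways to split 11 among 3 variables.
Subtract solutions that violate a single cap (substitute x_i' = x_i − (cap_i+1)): x_1 ≥ 5 gives C(8,2) = 28; x_2 ≥ 5 gives C(8,2) = 28; x_3 ≥ 6 gives C(7,2) = 21. Together 77.
Add back pairs where two caps are both exceeded: 3 + 1 + 1 = 5.
By inclusion–exclusion the count is 78 − 77 + 5 = 6.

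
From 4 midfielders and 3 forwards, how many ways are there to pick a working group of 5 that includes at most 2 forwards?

15

Split by how many forwards are chosen (0 through 2).
Sum: C(3,0)·C(4,5) + C(3,1)·C(4,4) + C(3,2)·C(4,3) = 0 + 3 + 12 = 15.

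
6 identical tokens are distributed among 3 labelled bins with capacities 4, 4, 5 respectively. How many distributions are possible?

Ignoring the caps, the number of non-negative solutions to x_1+…+x_3 = 6 is C(8,2) = 28.
Subtract solutions that violate a single cap (substitute x_i' = x_i − (cap_i+1)): x_1 ≥ 5 gives C(3,2) = 3; x_2 ≥ 5 gives C(3,2) = 3; x_3 ≥ 6 gives C(2,2) = 1. Together 7.
No two caps can be exceeded simultaneously, so the pair terms are all 0.
By inclusion–exclusion the count is 28 − 7 + 0 = 21.

21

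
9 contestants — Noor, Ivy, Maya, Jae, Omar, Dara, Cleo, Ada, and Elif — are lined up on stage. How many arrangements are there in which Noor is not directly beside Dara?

282240

Of the 9! = 362880 arrangements, those with Noor and Dara adjacent number 2 × 8! = 80640 (treat the pair as a block with 2 internal orders).
Complementary counting: 362880 − 80640 = 282240.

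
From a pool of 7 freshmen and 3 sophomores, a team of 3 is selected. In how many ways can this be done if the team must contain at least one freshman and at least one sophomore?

Unrestricted: C(10,3) = 120 ways to pick any 3 of the 10.
Subtract selections that omit an entire group: no freshmen → C(3,3) = 1; no sophomores → C(7,3) = 35.
Both groups omitted at once is impossible, so 120 − 36 = 84.

84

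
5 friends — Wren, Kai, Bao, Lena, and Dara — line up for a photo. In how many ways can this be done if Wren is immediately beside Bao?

Glue Wren and Bao into one block (2 internal orders), leaving 4 units to arrange in a row.
That gives 2 × 4! = 2 × 24 = 48.

48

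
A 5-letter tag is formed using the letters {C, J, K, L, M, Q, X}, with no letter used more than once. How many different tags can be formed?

2520

This is a permutation of 5 out of 7: P(7,5) = 7!/2!.
That product is 7 × 6 × 5 × 4 × 3 = 2520.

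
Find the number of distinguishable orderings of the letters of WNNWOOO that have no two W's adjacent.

There are 7!/(3!·2!·2!) = 210 arrangements of WNNWOOO in total.
If the two W's are adjacent, glue them into one block, leaving 6 items to arrange: (6)!/(3!·2!) = 60 ways.
Hence 210 − 60 = 150.

150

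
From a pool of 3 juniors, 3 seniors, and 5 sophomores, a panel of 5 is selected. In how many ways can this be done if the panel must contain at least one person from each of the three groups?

With no constraint there are C(11,5) = 462 possible selections.
Selections missing a whole group: no juniors → C(8,5) = 56; no seniors → C(8,5) = 56; no sophomores → C(6,5) = 6.
Add back selections omitting two groups (i.e. drawn from a single group): C(3,5) + C(3,5) + C(5,5) = 1.
By inclusion–exclusion: 462 − 118 + 1 = 345.

345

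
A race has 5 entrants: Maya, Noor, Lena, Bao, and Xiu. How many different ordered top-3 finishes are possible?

60

This is an ordered selection of 3 from 5: P(5,3).
That gives 5 × 4 × 3 = 60.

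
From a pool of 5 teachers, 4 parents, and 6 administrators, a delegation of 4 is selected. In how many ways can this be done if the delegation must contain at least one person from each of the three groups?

With no constraint there are C(15,4) = 1365 possible selections.
Subtract selections that omit an entire group: no teachers → C(10,4) = 210; no parents → C(11,4) = 330; no administrators → C(9,4) = 126.
Add back selections omitting two groups (i.e. drawn from a single group): C(5,4) + C(4,4) + C(6,4) = 21.
By inclusion–exclusion: 1365 − 666 + 21 = 720.

720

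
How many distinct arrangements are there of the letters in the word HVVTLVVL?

The 8 letters of HVVTLVVL have repeats: L appearing twice and V appearing 4 times.
Dividing 8! = 40320 by 4!·2! = 48 for the repeated letters gives 840.

840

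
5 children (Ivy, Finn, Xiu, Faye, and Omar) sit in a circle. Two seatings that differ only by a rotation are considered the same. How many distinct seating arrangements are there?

Seat Ivy anywhere (absorbing the rotational symmetry), then permute the other 4: (4)! = 24.

24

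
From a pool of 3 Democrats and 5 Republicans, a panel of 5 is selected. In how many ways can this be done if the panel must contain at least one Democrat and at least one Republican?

55

Total 5-person selections from all 8: C(8,5) = 56.
Selections missing a whole group: no Democrats → C(5,5) = 1; no Republicans → C(3,5) = 0.
Both groups omitted at once is impossible, so 56 − 1 = 55.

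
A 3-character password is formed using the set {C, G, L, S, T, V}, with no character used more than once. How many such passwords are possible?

120

Choose and order 3 of the 6 symbols: the first character has 6 options, the next 5, then 4.
That product is 6 × 5 × 4 = 120.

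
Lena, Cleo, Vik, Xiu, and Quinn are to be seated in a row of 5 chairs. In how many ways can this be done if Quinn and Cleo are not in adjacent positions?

There are 5! = 120 arrangements in all. If Quinn and Cleo are adjacent, merging them into one block gives 2·(4)! = 48 arrangements.
So 120 − 48 = 72 arrangements keep them apart.

72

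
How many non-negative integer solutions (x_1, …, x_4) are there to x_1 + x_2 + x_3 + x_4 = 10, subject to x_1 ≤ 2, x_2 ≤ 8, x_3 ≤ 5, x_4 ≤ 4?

Ignoring the caps, the number of non-negative solutions to x_1+…+x_4 = 10 is C(13,3) = 286.
Subtract solutions that violate a single cap (substitute x_i' = x_i − (cap_i+1)): x_1 ≥ 3 gives C(10,3) = 120; x_2 ≥ 9 gives C(4,3) = 4; x_3 ≥ 6 gives C(7,3) = 35; x_4 ≥ 5 gives C(8,3) = 56. Together 215.
Add back pairs where two caps are both exceeded: 0 + 4 + 10 + 0 + 0 + 0 = 14.
By inclusion–exclusion the count is 286 − 215 + 14 = 85.

85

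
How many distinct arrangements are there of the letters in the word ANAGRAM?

840

The 7 letters of ANAGRAM have repeats: A appearing 3 times.
The number of distinct arrangements is 7!/(3!) = 5040/6 = 840.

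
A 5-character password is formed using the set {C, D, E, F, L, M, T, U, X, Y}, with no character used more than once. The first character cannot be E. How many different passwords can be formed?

27216

The first character has 10−1 = 9 choices (anything except E).
The remaining 4 characters are filled from the other 9 symbols without repetition: 9 × 8 × 7 × 6 = 3024.
Total: 9 × 3024 = 27216.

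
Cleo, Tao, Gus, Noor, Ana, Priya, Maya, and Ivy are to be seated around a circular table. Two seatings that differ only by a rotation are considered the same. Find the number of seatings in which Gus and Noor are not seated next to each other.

3600

All circular seatings of 8 people number (7)! = 5040.
Those with Gus next to Noor: fuse the pair into one unit and seat 7 units around a circle — 2·(6)! = 1440.
Subtracting, 5040 − 1440 = 3600.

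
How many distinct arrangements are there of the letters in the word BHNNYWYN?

3360

BHNNYWYN has 8 letters with N appearing 3 times and Y appearing twice.
So there are 8! / (3!·2!) = 3360 distinguishable arrangements.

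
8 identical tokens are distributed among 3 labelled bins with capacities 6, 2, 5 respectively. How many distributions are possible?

15

By stars and bars, unrestricted non-negative solutions to x_1+…+x_3 = 8 number C(8+2,2) = 45.
Subtract solutions that violate a single cap (substitute x_i' = x_i − (cap_i+1)): x_1 ≥ 7 gives C(3,2) = 3; x_2 ≥ 3 gives C(7,2) = 21; x_3 ≥ 6 gives C(4,2) = 6. Together 30.
No two caps can be exceeded simultaneously, so the pair terms are all 0.
By inclusion–exclusion the count is 45 − 30 + 0 = 15.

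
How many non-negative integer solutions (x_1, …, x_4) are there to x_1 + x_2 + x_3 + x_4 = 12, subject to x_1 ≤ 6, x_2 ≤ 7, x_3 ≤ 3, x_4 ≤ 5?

Ignoring the caps, the number of non-negative solutions to x_1+…+x_4 = 12 is C(15,3) = 455.
Subtract solutions that violate a single cap (substitute x_i' = x_i − (cap_i+1)): x_1 ≥ 7 gives C(8,3) = 56; x_2 ≥ 8 gives C(7,3) = 35; x_3 ≥ 4 gives C(11,3) = 165; x_4 ≥ 6 gives C(9,3) = 84. Together 340.
Add back pairs where two caps are both exceeded: 0 + 4 + 0 + 1 + 0 + 10 = 15.
By inclusion–exclusion the count is 455 − 340 + 15 = 130.

130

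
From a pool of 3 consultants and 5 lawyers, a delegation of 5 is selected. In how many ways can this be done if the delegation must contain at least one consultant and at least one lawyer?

With no constraint there are C(8,5) = 56 possible selections.
Subtract selections that omit an entire group: no consultants → C(5,5) = 1; no lawyers → C(3,5) = 0.
Both groups omitted at once is impossible, so 56 − 1 = 55.

55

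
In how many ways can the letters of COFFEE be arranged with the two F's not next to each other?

There are 6!/(2!·2!) = 180 arrangements of COFFEE in total.
If the two F's are adjacent, glue them into one block, leaving 5 items to arrange: (5)!/(2!) = 60 ways.
Subtracting, 180 − 60 = 120 arrangements keep the F's apart.

120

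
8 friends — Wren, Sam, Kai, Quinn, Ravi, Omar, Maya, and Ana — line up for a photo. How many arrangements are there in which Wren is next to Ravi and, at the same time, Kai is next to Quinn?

Treat {Wren,Ravi} as one block (2 orders) and {Kai,Quinn} as another (2 orders).
That leaves 6 units to arrange: 2 × 2 × 6! = 4 × 720 = 2880.

2880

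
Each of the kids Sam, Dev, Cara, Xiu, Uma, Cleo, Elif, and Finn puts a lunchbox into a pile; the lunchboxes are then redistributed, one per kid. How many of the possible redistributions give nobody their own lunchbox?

14833

Let Aᵢ be the assignments in which kid i gets their own lunchbox. We want the size of the complement of A₁∪…∪A_8.
By inclusion–exclusion this is Σ_{j=0}^{8} (−1)^j C(8,j)·(8−j)!.
Computing: 40320 − 40320 + 20160 − 6720 + 1680 − 336 + 56 − 8 + 1 = 14833.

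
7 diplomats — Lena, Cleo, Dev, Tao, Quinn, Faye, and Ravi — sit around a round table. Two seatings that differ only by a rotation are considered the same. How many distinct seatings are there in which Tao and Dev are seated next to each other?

240

Glue Tao and Dev into a block (2 internal orders). Seating 6 units around a circle gives (5)! arrangements.
So 2 × (5)! = 2 × 120 = 240.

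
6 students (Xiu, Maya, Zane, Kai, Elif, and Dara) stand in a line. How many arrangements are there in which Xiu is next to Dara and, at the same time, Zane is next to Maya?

Treat {Xiu,Dara} as one block (2 orders) and {Zane,Maya} as another (2 orders).
That leaves 4 units to arrange: 2 × 2 × 4! = 4 × 24 = 96.

96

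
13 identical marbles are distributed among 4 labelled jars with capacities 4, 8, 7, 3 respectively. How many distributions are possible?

125

Without the upper bounds there are C(16,3) = 560 ways to split 13 among 4 jars.
Subtract solutions that violate a single cap (substitute x_i' = x_i − (cap_i+1)): x_1 ≥ 5 gives C(11,3) = 165; x_2 ≥ 9 gives C(7,3) = 35; x_3 ≥ 8 gives C(8,3) = 56; x_4 ≥ 4 gives C(12,3) = 220. Together 476.
Add back pairs where two caps are both exceeded: 0 + 1 + 35 + 0 + 1 + 4 = 41.
By inclusion–exclusion the count is 560 − 476 + 41 = 125.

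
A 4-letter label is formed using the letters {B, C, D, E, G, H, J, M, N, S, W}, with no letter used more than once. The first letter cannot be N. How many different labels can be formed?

The first letter has 11−1 = 10 choices (anything except N).
The remaining 3 letters are filled from the other 10 symbols without repetition: 10 × 9 × 8 = 720.
Total: 10 × 720 = 7200.

7200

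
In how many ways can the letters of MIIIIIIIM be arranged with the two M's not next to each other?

28

There are 9!/(7!·2!) = 36 arrangements of MIIIIIIIM in total.
If the two M's are adjacent, glue them into one block, leaving 8 items to arrange: (8)!/(7!) = 8 ways.
Hence 36 − 8 = 28.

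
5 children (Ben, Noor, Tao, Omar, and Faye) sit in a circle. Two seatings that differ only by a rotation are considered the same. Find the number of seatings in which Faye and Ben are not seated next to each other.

All circular seatings of 5 people number (4)! = 24.
Those with Faye next to Ben: fuse the pair into one unit and seat 4 units around a circle — 2·(3)! = 12.
Subtracting, 24 − 12 = 12.

12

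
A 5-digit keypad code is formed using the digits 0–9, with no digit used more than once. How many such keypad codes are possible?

Choose and order 5 of the 10 symbols: the first digit has 10 options, the next 9, and so on down to 6.
10 × 9 × 8 × 7 × 6 = 30240.

30240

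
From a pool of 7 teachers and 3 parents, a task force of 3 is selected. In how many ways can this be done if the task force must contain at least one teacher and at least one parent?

84

Total 3-person selections from all 10: C(10,3) = 120.
Subtract selections that omit an entire group: no teachers → C(3,3) = 1; no parents → C(7,3) = 35.
Both groups omitted at once is impossible, so 120 − 36 = 84.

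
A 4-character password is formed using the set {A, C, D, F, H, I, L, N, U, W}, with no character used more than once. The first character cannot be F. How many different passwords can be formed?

The first character has 10−1 = 9 choices (anything except F).
The remaining 3 characters are filled from the other 9 symbols without repetition: 9 × 8 × 7 = 504.
Total: 9 × 504 = 4536.

4536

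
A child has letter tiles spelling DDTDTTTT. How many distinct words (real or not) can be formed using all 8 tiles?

56

DDTDTTTT has 8 letters with D appearing 3 times and T appearing 5 times.
So there are 8! / (5!·3!) = 56 distinguishable arrangements.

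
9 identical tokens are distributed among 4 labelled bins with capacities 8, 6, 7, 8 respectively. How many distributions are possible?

By stars and bars, unrestricted non-negative solutions to x_1+…+x_4 = 9 number C(9+3,3) = 220.
Subtract solutions that violate a single cap (substitute x_i' = x_i − (cap_i+1)): x_1 ≥ 9 gives C(3,3) = 1; x_2 ≥ 7 gives C(5,3) = 10; x_3 ≥ 8 gives C(4,3) = 4; x_4 ≥ 9 gives C(3,3) = 1. Together 16.
No two caps can be exceeded simultaneously, so the pair terms are all 0.
By inclusion–exclusion the count is 220 − 16 + 0 = 204.

204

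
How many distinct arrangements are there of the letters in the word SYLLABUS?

10080

The 8 letters of SYLLABUS have repeats: L appearing twice and S appearing twice.
So there are 8! / (2!·2!) = 10080 distinguishable arrangements.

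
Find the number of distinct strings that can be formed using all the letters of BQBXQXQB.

Letter multiplicities in BQBXQXQB: B×3, Q×3, X×2.
The number of distinct arrangements is 8!/(3!·3!·2!) = 40320/72 = 560.

560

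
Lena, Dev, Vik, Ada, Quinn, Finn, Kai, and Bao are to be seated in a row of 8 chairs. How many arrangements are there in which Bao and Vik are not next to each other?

30240

Of the 8! = 40320 arrangements, those with Bao and Vik adjacent number 2 × 7! = 10080 (treat the pair as a block with 2 internal orders).
So 40320 − 10080 = 30240 arrangements keep them apart.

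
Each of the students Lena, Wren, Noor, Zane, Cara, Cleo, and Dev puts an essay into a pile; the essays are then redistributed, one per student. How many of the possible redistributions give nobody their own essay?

1854

Count assignments avoiding every fixed point. For any j of the 7 students fixed to their own essay, the other 7−j can be arranged in (7−j)! ways.
By inclusion–exclusion this is Σ_{j=0}^{7} (−1)^j C(7,j)·(7−j)!.
Computing: 5040 − 5040 + 2520 − 840 + 210 − 42 + 7 − 1 = 1854.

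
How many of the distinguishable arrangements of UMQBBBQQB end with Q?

840

With the last slot taken by Q, it remains to arrange the other 8 letters (UMBBBQQB).
Those 8 letters have B appearing 4 times and Q appearing twice, giving (8)!/(4!·2!) = 840.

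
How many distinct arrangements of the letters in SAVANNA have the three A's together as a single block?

Treat the 3 copies of A as a single block. The multiset to arrange is then {AAA, N, N, S, V}, 5 items in all.
That gives (5)!/(2!) = 60 arrangements.

60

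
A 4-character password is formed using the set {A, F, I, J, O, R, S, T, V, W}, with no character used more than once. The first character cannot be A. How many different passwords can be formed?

4536

The first character has 10−1 = 9 choices (anything except A).
The remaining 3 characters are filled from the other 9 symbols without repetition: 9 × 8 × 7 = 504.
Total: 9 × 504 = 4536.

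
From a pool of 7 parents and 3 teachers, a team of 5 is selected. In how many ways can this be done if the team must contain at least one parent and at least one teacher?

Unrestricted: C(10,5) = 252 ways to pick any 5 of the 10.
Selections missing a whole group: no parents → C(3,5) = 0; no teachers → C(7,5) = 21.
Both groups omitted at once is impossible, so 252 − 21 = 231.

231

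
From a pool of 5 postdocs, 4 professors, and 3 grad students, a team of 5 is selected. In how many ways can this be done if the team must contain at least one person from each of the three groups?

With no constraint there are C(12,5) = 792 possible selections.
Subtract selections that omit an entire group: no postdocs → C(7,5) = 21; no professors → C(8,5) = 56; no grad students → C(9,5) = 126.
Add back selections omitting two groups (i.e. drawn from a single group): C(5,5) + C(4,5) + C(3,5) = 1.
By inclusion–exclusion: 792 − 203 + 1 = 590.

590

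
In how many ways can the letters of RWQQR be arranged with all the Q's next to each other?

12

Treat the 2 copies of Q as a single block. The multiset to arrange is then {QQ, R, R, W}, 4 items in all.
That gives (4)!/(2!) = 12 arrangements.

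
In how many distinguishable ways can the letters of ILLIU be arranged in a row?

ILLIU has 5 letters with I appearing twice and L appearing twice.
Dividing 5! = 120 by 2!·2! = 4 for the repeated letters gives 30.

30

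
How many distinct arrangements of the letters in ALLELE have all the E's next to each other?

20

Treat the 2 copies of E as a single block. The multiset to arrange is then {EE, A, L, L, L}, 5 items in all.
That gives (5)!/(3!) = 20 arrangements.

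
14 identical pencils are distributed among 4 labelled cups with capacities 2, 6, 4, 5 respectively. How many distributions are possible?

19

By stars and bars, unrestricted non-negative solutions to x_1+…+x_4 = 14 number C(14+3,3) = 680.
Subtract solutions that violate a single cap (substitute x_i' = x_i − (cap_i+1)): x_1 ≥ 3 gives C(14,3) = 364; x_2 ≥ 7 gives C(10,3) = 120; x_3 ≥ 5 gives C(12,3) = 220; x_4 ≥ 6 gives C(11,3) = 165. Together 869.
Add back pairs where two caps are both exceeded: 35 + 84 + 56 + 10 + 4 + 20 = 209.
Subtract triples: 0 + 0 + 1 + 0 = 1.
By inclusion–exclusion the count is 680 − 869 + 209 − 1 = 19.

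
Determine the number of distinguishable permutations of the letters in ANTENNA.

Letter multiplicities in ANTENNA: A×2, E×1, N×3, T×1.
Dividing 7! = 5040 by 3!·2! = 12 for the repeated letters gives 420.

420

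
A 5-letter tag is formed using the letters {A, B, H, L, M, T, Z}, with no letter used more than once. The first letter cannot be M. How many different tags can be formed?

The first letter has 7−1 = 6 choices (anything except M).
The remaining 4 letters are filled from the other 6 symbols without repetition: 6 × 5 × 4 × 3 = 360.
Total: 6 × 360 = 2160.

2160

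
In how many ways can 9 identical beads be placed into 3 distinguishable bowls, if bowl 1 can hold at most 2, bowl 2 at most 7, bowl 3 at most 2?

By stars and bars, unrestricted non-negative solutions to x_1+…+x_3 = 9 number C(9+2,2) = 55.
Subtract solutions that violate a single cap (substitute x_i' = x_i − (cap_i+1)): x_1 ≥ 3 gives C(8,2) = 28; x_2 ≥ 8 gives C(3,2) = 3; x_3 ≥ 3 gives C(8,2) = 28. Together 59.
Add back pairs where two caps are both exceeded: 0 + 10 + 0 = 10.
By inclusion–exclusion the count is 55 − 59 + 10 = 6.

6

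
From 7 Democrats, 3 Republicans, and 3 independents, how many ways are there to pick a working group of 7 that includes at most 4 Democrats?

Split by how many Democrats are chosen (0 through 4).
Sum: C(7,0)·C(6,7) + C(7,1)·C(6,6) + C(7,2)·C(6,5) + C(7,3)·C(6,4) + C(7,4)·C(6,3) = 0 + 7 + 126 + 525 + 700 = 1358.

1358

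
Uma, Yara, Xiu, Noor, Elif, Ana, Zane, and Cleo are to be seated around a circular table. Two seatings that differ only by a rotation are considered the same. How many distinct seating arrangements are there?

Fix one person's seat to break rotational symmetry; the remaining 7 people can be arranged in (7)! = 5040 ways.

5040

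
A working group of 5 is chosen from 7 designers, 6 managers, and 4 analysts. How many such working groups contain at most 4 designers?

6167

Split by how many designers are chosen (0 through 4).
Sum: C(7,0)·C(10,5) + C(7,1)·C(10,4) + C(7,2)·C(10,3) + C(7,3)·C(10,2) + C(7,4)·C(10,1) = 252 + 1470 + 2520 + 1575 + 350 = 6167.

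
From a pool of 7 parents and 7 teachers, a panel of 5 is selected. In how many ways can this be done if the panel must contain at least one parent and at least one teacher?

1960

Unrestricted: C(14,5) = 2002 ways to pick any 5 of the 14.
Selections missing a whole group: no parents → C(7,5) = 21; no teachers → C(7,5) = 21.
Both groups omitted at once is impossible, so 2002 − 42 = 1960.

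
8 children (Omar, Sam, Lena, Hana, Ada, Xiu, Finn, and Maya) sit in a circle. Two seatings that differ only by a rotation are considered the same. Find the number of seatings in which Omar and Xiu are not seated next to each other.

3600

Without the restriction there are (7)! = 5040 seatings.
Those with Omar next to Xiu: fuse the pair into one unit and seat 7 units around a circle — 2·(6)! = 1440.
Subtracting, 5040 − 1440 = 3600.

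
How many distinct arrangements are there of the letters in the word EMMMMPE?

The 7 letters of EMMMMPE have repeats: E appearing twice and M appearing 4 times.
So there are 7! / (4!·2!) = 105 distinguishable arrangements.

105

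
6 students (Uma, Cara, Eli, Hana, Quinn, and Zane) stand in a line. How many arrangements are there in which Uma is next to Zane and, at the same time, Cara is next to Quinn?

Treat {Uma,Zane} as one block (2 orders) and {Cara,Quinn} as another (2 orders).
That leaves 4 units to arrange: 2 × 2 × 4! = 4 × 24 = 96.

96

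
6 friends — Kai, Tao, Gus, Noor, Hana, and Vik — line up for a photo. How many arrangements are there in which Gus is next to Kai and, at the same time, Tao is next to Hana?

Treat {Gus,Kai} as one block (2 orders) and {Tao,Hana} as another (2 orders).
That leaves 4 units to arrange: 2 × 2 × 4! = 4 × 24 = 96.

96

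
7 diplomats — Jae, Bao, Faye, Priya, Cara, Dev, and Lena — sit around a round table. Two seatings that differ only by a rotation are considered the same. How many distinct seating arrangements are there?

720

Seat Jae anywhere (absorbing the rotational symmetry), then permute the other 6: (6)! = 720.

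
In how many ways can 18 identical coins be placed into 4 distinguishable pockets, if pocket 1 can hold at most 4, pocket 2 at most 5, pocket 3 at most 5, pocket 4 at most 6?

Without the upper bounds there are C(21,3) = 1330 ways to split 18 among 4 pockets.
Subtract solutions that violate a single cap (substitute x_i' = x_i − (cap_i+1)): x_1 ≥ 5 gives C(16,3) = 560; x_2 ≥ 6 gives C(15,3) = 455; x_3 ≥ 6 gives C(15,3) = 455; x_4 ≥ 7 gives C(14,3) = 364. Together 1834.
Add back pairs where two caps are both exceeded: 120 + 120 + 84 + 84 + 56 + 56 = 520.
Subtract triples: 4 + 1 + 1 + 0 = 6.
By inclusion–exclusion the count is 1330 − 1834 + 520 − 6 = 10.

10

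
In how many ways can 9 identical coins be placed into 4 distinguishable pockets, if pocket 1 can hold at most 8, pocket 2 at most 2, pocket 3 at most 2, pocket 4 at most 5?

53

Ignoring the caps, the number of non-negative solutions to x_1+…+x_4 = 9 is C(12,3) = 220.
Subtract solutions that violate a single cap (substitute x_i' = x_i − (cap_i+1)): x_1 ≥ 9 gives C(3,3) = 1; x_2 ≥ 3 gives C(9,3) = 84; x_3 ≥ 3 gives C(9,3) = 84; x_4 ≥ 6 gives C(6,3) = 20. Together 189.
Add back pairs where two caps are both exceeded: 0 + 0 + 0 + 20 + 1 + 1 = 22.
By inclusion–exclusion the count is 220 − 189 + 22 = 53.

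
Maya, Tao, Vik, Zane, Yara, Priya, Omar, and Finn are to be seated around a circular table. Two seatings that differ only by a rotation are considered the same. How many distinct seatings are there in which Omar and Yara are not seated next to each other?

3600

Without the restriction there are (7)! = 5040 seatings.
Seatings with Omar beside Yara: treat them as a block with 2 internal orders, giving 2 × (6)! = 1440.
Subtracting, 5040 − 1440 = 3600.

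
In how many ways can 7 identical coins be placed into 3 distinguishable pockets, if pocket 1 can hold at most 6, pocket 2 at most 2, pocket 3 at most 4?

14

By stars and bars, unrestricted non-negative solutions to x_1+…+x_3 = 7 number C(7+2,2) = 36.
Subtract solutions that violate a single cap (substitute x_i' = x_i − (cap_i+1)): x_1 ≥ 7 gives C(2,2) = 1; x_2 ≥ 3 gives C(6,2) = 15; x_3 ≥ 5 gives C(4,2) = 6. Together 22.
No two caps can be exceeded simultaneously, so the pair terms are all 0.
By inclusion–exclusion the count is 36 − 22 + 0 = 14.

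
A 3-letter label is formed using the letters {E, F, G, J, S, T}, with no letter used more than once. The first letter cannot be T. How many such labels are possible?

100

The first letter has 6−1 = 5 choices (anything except T).
The remaining 2 letters are filled from the other 5 symbols without repetition: 5 × 4 = 20.
Total: 5 × 20 = 100.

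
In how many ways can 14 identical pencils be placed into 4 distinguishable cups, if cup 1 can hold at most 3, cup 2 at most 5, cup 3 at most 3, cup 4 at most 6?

20

Without the upper bounds there are C(17,3) = 680 ways to split 14 among 4 cups.
Subtract solutions that violate a single cap (substitute x_i' = x_i − (cap_i+1)): x_1 ≥ 4 gives C(13,3) = 286; x_2 ≥ 6 gives C(11,3) = 165; x_3 ≥ 4 gives C(13,3) = 286; x_4 ≥ 7 gives C(10,3) = 120. Together 857.
Add back pairs where two caps are both exceeded: 35 + 84 + 20 + 35 + 4 + 20 = 198.
Subtract triples: 1 + 0 + 0 + 0 = 1.
By inclusion–exclusion the count is 680 − 857 + 198 − 1 = 20.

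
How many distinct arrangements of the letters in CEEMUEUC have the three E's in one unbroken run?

180

Treat the 3 copies of E as a single block. The multiset to arrange is then {EEE, C, C, M, U, U}, 6 items in all.
That gives (6)!/(2!·2!) = 180 arrangements.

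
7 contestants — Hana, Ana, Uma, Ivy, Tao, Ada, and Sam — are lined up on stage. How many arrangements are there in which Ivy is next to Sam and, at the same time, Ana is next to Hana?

480

Treat {Ivy,Sam} as one block (2 orders) and {Ana,Hana} as another (2 orders).
That leaves 5 units to arrange: 2 × 2 × 5! = 4 × 120 = 480.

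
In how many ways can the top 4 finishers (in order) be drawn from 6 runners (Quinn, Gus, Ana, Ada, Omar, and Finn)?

This is an ordered selection of 4 from 6: P(6,4).
That gives 6 × 5 × 4 × 3 = 360.

360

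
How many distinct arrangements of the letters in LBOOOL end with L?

20

Fix L in the last position and arrange the remaining 5 letters.
Those 5 letters have O appearing 3 times, giving (5)!/(3!) = 20.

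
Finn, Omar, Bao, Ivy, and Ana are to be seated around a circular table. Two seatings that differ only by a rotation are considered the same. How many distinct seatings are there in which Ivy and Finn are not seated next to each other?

12

All circular seatings of 5 people number (4)! = 24.
Those with Ivy next to Finn: fuse the pair into one unit and seat 4 units around a circle — 2·(3)! = 12.
Subtracting, 24 − 12 = 12.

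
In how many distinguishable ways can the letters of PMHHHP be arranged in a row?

60

The 6 letters of PMHHHP have repeats: H appearing 3 times and P appearing twice.
The number of distinct arrangements is 6!/(3!·2!) = 720/12 = 60.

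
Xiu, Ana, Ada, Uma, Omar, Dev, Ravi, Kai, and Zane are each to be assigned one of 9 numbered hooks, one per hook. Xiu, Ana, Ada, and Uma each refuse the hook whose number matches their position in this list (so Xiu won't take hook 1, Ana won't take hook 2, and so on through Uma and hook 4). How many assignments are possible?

Let Aᵢ (for 1 ≤ i ≤ 4) be the placements that put person i in their forbidden hook. Any j of these fix j positions, leaving (9−j)! ways to fill the rest, and there are C(4,j) ways to pick which j.
By inclusion–exclusion, the number of valid placements is Σ_{j=0}^{4} (−1)^j C(4,j)·(9−j)!.
Computing: 362880 − 161280 + 30240 − 2880 + 120 = 229080.

229080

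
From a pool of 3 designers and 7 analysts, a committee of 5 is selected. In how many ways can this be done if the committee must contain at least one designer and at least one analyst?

Total 5-person selections from all 10: C(10,5) = 252.
Selections missing a whole group: no designers → C(7,5) = 21; no analysts → C(3,5) = 0.
Both groups omitted at once is impossible, so 252 − 21 = 231.

231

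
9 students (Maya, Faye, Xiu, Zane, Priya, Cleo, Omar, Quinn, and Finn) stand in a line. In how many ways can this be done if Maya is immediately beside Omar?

Glue Maya and Omar into one block (2 internal orders), leaving 8 units to arrange in a row.
So the count is 2·(8)! = 80640.

80640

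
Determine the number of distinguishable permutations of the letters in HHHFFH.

HHHFFH has 6 letters with F appearing twice and H appearing 4 times.
The number of distinct arrangements is 6!/(4!·2!) = 720/48 = 15.

15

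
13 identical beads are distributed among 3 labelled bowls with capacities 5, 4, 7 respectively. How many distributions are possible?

By stars and bars, unrestricted non-negative solutions to x_1+…+x_3 = 13 number C(13+2,2) = 105.
Subtract solutions that violate a single cap (substitute x_i' = x_i − (cap_i+1)): x_1 ≥ 6 gives C(9,2) = 36; x_2 ≥ 5 gives C(10,2) = 45; x_3 ≥ 8 gives C(7,2) = 21. Together 102.
Add back pairs where two caps are both exceeded: 6 + 0 + 1 = 7.
By inclusion–exclusion the count is 105 − 102 + 7 = 10.

10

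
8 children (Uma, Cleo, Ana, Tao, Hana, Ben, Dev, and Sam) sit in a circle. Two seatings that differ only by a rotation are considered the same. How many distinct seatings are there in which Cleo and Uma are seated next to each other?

Treat {Cleo, Uma} as one unit (2 internal orders) and seat the resulting 7 units around the table: (6)! circular arrangements.
So 2 × (6)! = 2 × 720 = 1440.

1440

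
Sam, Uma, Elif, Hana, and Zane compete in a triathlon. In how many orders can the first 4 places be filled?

There are 5 choices for 1st place, 4 for 2nd, and so on down to 2 for position 4.
That gives 5 × 4 × 3 × 2 = 120.

120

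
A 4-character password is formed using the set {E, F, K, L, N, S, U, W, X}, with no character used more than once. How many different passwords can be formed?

With no repetition, fill the 4 characters in order: 9 choices, then 8, down to 6.
That product is 9 × 8 × 7 × 6 = 3024.

3024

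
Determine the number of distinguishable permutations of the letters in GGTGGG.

Letter multiplicities in GGTGGG: G×5, T×1.
Dividing 6! = 720 by 5! = 120 for the repeated letters gives 6.

6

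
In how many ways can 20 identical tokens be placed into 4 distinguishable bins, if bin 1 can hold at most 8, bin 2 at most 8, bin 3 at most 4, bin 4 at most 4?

35

Ignoring the caps, the number of non-negative solutions to x_1+…+x_4 = 20 is C(23,3) = 1771.
Subtract solutions that violate a single cap (substitute x_i' = x_i − (cap_i+1)): x_1 ≥ 9 gives C(14,3) = 364; x_2 ≥ 9 gives C(14,3) = 364; x_3 ≥ 5 gives C(18,3) = 816; x_4 ≥ 5 gives C(18,3) = 816. Together 2360.
Add back pairs where two caps are both exceeded: 10 + 84 + 84 + 84 + 84 + 286 = 632.
Subtract triples: 0 + 0 + 4 + 4 = 8.
By inclusion–exclusion the count is 1771 − 2360 + 632 − 8 = 35.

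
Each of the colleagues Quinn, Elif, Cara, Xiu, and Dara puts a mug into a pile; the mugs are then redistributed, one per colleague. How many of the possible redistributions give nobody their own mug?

This is the derangement count D_5: permutations of 5 items with no fixed point.
By inclusion–exclusion this is Σ_{j=0}^{5} (−1)^j C(5,j)·(5−j)!.
Computing: 120 − 120 + 60 − 20 + 5 − 1 = 44.

44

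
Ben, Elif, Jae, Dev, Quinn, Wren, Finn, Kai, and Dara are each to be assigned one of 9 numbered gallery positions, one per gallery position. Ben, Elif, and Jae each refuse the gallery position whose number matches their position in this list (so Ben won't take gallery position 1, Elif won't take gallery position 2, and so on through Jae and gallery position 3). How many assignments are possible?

256320

Let Aᵢ (for i ∈ {1, 2, 3}) be the placements that put person i in their forbidden gallery position. Any j of these fix j positions, leaving (9−j)! ways to fill the rest, and there are C(3,j) ways to pick which j.
By inclusion–exclusion, the number of valid placements is Σ_{j=0}^{3} (−1)^j C(3,j)·(9−j)!.
Computing: 362880 − 120960 + 15120 − 720 = 256320.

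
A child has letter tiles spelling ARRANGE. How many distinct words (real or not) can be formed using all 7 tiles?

1260

The 7 letters of ARRANGE have repeats: A appearing twice and R appearing twice.
So there are 7! / (2!·2!) = 1260 distinguishable arrangements.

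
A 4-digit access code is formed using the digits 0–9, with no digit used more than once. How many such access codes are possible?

5040

Choose and order 4 of the 10 symbols: the first digit has 10 options, the next 9, then 8, 7.
That product is 10 × 9 × 8 × 7 = 5040.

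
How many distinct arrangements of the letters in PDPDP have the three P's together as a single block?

3

Treat the 3 copies of P as a single block. The multiset to arrange is then {PPP, D, D}, 3 items in all.
That gives (3)!/(2!) = 3 arrangements.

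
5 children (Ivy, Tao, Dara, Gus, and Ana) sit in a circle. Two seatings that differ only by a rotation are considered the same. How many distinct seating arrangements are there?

24

Around a circle, 5 distinct people have 5!/5 = (4)! = 24 rotationally distinct seatings.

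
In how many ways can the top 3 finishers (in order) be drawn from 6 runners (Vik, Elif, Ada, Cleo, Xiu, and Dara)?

There are 6 choices for 1st place, 5 for 2nd, and 4 for 3rd.
That gives 6 × 5 × 4 = 120.

120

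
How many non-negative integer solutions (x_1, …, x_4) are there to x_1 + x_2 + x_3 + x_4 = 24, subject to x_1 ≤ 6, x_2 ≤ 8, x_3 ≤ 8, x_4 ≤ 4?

10

By stars and bars, unrestricted non-negative solutions to x_1+…+x_4 = 24 number C(24+3,3) = 2925.
Subtract solutions that violate a single cap (substitute x_i' = x_i − (cap_i+1)): x_1 ≥ 7 gives C(20,3) = 1140; x_2 ≥ 9 gives C(18,3) = 816; x_3 ≥ 9 gives C(18,3) = 816; x_4 ≥ 5 gives C(22,3) = 1540. Together 4312.
Add back pairs where two caps are both exceeded: 165 + 165 + 455 + 84 + 286 + 286 = 1441.
Subtract triples: 0 + 20 + 20 + 4 = 44.
By inclusion–exclusion the count is 2925 − 4312 + 1441 − 44 = 10.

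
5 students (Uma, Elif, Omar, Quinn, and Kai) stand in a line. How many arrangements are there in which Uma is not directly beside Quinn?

72

There are 5! = 120 arrangements in all. If Uma and Quinn are adjacent, merging them into one block gives 2·(4)! = 48 arrangements.
Complementary counting: 120 − 48 = 72.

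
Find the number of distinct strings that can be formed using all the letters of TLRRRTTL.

The 8 letters of TLRRRTTL have repeats: L appearing twice, R appearing 3 times, and T appearing 3 times.
Dividing 8! = 40320 by 3!·3!·2! = 72 for the repeated letters gives 560.

560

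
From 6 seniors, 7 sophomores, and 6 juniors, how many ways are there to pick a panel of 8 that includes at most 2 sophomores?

Split by how many sophomores are chosen (0 through 2).
Sum: C(7,0)·C(12,8) + C(7,1)·C(12,7) + C(7,2)·C(12,6) = 495 + 5544 + 19404 = 25443.

25443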